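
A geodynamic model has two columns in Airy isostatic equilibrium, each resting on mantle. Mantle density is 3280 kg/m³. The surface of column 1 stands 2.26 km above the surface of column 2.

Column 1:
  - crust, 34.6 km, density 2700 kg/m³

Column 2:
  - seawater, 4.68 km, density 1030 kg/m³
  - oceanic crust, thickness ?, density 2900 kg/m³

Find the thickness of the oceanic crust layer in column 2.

5.59 km

Take the compensation level at the base of the deeper column (depth z_c below the surface of column 1) and equate Σ ρ_i t_i down to z_c; mantle fills any gap and the z_c terms cancel.
Column 1: 34.6×2700 + (z_c − 34.6)×3280
Column 2: 2.26×0 + 4.68×1030 + x×2900 + (z_c − 2.26 − 4.68 − x)×3280
The z_c×3280 term appears on both sides and cancels. Collect the known terms of each column as K = Σ(ρt)_known − 3280 × (depth of known layers): K_1 = 93420 − 3280×34.6 = −20068; K_2 = 4820.4 − 3280×(2.26 + 4.68) = −17942.8.
Balance: K_1 = K_2 − x×(3280 − 2900), so x = (K_2 − K_1)/(3280 − 2900) = 2125.2/380 = 5.59 km.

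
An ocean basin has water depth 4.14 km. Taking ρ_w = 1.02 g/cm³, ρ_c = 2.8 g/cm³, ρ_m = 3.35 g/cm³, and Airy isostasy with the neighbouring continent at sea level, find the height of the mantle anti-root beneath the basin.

For local isostatic compensation: replacing crust with seawater at the top is compensated by replacing crust with mantle at the base: d (ρ_c − ρ_w) = a (ρ_m − ρ_c).
a = d (ρ_c − ρ_w)/(ρ_m − ρ_c) = 4.14 km × 1.78/0.55 = 13.4 km.

13.4 km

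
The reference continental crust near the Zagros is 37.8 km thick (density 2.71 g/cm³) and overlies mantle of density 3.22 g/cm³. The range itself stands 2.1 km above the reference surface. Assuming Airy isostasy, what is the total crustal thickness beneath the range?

51.1 km

Root depth r = h ρ_c / (ρ_m − ρ_c) = 2.1 km × 2.71 / 0.51 = 11.16 km.
Total thickness = T + h + r = 37.8 km + 2.1 km + 11.16 km = 51.1 km.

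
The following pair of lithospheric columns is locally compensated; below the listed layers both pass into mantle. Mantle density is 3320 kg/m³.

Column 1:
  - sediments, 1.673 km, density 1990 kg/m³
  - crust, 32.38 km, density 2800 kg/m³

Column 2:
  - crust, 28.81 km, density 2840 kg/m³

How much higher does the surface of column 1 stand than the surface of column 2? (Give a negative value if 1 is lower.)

1.58 km

For any compensation level in the mantle, the mantle terms cancel and isostasy reduces to e = (Σt_1 − Σt_2) − (Σ(ρt)_1 − Σ(ρt)_2) / ρ_m.
Σt_1 = 34.053 km; Σt_2 = 28.81 km; Σ(ρt)_1 = 93993.27; Σ(ρt)_2 = 81820.4 (in km·kg/m³).
e = (34.053 − 28.81) − (93993.27 − 81820.4) / 3320 = 1.58 km.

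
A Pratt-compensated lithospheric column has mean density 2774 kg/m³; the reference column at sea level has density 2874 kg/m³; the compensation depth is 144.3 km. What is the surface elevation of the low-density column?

5.2 km

ρ_ref D = ρ (D + h) → h = D (ρ_ref − ρ)/ρ.
h = 144.3 km × (2874 − 2774)/2774 = 5.2 km.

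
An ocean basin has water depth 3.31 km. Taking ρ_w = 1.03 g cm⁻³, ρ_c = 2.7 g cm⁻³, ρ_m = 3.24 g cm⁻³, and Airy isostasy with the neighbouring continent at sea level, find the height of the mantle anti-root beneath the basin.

By Archimedes' principle applied to the lithosphere: replacing crust with seawater at the top is compensated by replacing crust with mantle at the base: d (ρ_c − ρ_w) = a (ρ_m − ρ_c).
a = d (ρ_c − ρ_w)/(ρ_m − ρ_c) = 3.31 km × 1.67/0.54 = 10.2 km.

10.2 km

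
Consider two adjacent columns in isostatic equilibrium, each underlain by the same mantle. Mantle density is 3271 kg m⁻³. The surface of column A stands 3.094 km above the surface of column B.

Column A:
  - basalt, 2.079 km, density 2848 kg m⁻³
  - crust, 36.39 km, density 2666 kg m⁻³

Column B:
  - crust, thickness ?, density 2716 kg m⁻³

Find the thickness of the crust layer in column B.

23 km

Take the compensation level at the base of the deeper column (depth z_c below the surface of column A) and equate Σ ρ_i t_i down to z_c; mantle fills any gap and the z_c terms cancel.
Column A: 2.079×2848 + 36.39×2666 + (z_c − 38.469)×3271
Column B: 3.094×0 + x×2716 + (z_c − 3.094 − 0 − x)×3271
The z_c×3271 term appears on both sides and cancels. Collect the known terms of each column as K = Σ(ρt)_known − 3271 × (depth of known layers): K_A = 102936.732 − 3271×38.469 = −22895.367; K_B = 0 − 3271×(3.094 + 0) = −10120.474.
Balance: K_A = K_B − x×(3271 − 2716), so x = (K_B − K_A)/(3271 − 2716) = 12774.9/555 = 23 km.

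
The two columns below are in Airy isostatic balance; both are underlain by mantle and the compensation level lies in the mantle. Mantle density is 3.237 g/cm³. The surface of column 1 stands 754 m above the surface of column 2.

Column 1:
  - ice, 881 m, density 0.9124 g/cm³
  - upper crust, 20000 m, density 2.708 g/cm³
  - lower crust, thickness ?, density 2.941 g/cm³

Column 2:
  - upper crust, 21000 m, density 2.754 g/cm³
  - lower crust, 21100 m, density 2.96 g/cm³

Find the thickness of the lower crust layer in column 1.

19600 m

Take the compensation level at the base of the deeper column (depth z_c below the surface of column 1) and equate Σ ρ_i t_i down to z_c; mantle fills any gap and the z_c terms cancel.
Column 1: 881×0.9124 + 20000×2.708 + x×2.941 + (z_c − 20881 − x)×3.237
Column 2: 754×0 + 21000×2.754 + 21100×2.96 + (z_c − 754 − 42100)×3.237
The z_c×3.237 term appears on both sides and cancels. Collect the known terms of each column as K = Σ(ρt)_known − 3.237 × (depth of known layers): K_1 = 54963.8244 − 3.237×20881 = −12627.9726; K_2 = 120290 − 3.237×(754 + 42100) = −18428.398.
Balance: K_1 − x×(3.237 − 2.941) = K_2, so x = (K_1 − K_2)/(3.237 − 2.941) = 5800.43/0.296 = 19600 m.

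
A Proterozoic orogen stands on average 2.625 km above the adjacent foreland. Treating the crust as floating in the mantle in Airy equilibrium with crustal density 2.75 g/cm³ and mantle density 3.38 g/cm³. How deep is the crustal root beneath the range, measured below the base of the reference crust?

Balancing pressure at the compensation depth: the weight of the topography is balanced by the buoyancy of the root, ρ_c h = (ρ_m − ρ_c) r.
r = h · ρ_c / (ρ_m − ρ_c) = 2.625 km × 2.75 / (3.38 − 2.75) = 11.5 km.

11.5 km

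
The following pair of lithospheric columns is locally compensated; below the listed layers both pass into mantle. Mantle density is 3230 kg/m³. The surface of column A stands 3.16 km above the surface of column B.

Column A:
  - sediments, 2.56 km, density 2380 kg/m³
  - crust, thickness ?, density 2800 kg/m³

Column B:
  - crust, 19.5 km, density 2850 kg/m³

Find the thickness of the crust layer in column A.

Take the compensation level at the base of the deeper column (depth z_c below the surface of column A) and equate Σ ρ_i t_i down to z_c; mantle fills any gap and the z_c terms cancel.
Column A: 2.56×2380 + x×2800 + (z_c − 2.56 − x)×3230
Column B: 3.16×0 + 19.5×2850 + (z_c − 3.16 − 19.5)×3230
The z_c×3230 term appears on both sides and cancels. Collect the known terms of each column as K = Σ(ρt)_known − 3230 × (depth of known layers): K_A = 6092.8 − 3230×2.56 = −2176; K_B = 55575 − 3230×(3.16 + 19.5) = −17616.8.
Balance: K_A − x×(3230 − 2800) = K_B, so x = (K_A − K_B)/(3230 − 2800) = 15440.8/430 = 35.9 km.

35.9 km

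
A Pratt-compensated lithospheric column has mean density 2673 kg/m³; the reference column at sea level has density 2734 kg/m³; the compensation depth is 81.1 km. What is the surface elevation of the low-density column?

1.85 km

ρ_ref D = ρ (D + h) → h = D (ρ_ref − ρ)/ρ.
h = 81.1 km × (2734 − 2673)/2673 = 1.85 km.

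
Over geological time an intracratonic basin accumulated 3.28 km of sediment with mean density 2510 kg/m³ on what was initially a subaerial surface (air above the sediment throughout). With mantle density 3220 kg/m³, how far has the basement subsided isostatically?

2.56 km

Subaerial load: s = t ρ_sed / ρ_m = 3.28 km × 2510/3220 = 2.56 km.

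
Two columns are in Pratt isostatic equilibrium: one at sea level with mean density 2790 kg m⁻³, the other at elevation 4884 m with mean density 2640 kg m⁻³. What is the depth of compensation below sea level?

86000 m

ρ_ref D = ρ (D + h) → D (ρ_ref − ρ) = ρ h.
D = ρ h/(ρ_ref − ρ) = 2640 × 4884 m/(2790 − 2640) = 86000 m.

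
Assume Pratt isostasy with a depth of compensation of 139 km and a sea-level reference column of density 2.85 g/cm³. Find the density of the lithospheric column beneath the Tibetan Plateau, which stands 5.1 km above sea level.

2.75 g/cm³

Pratt balance: ρ_ref D = ρ (D + h).
ρ = ρ_ref D/(D + h) = 2.85 × 139 km/(139 km + 5.1 km) = 2.75 g/cm³.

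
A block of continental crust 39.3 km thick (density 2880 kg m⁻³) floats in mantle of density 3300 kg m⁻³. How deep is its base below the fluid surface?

Draft d = t ρ_obj/ρ_fluid = 39.3 km × 2880/3300 = 34.3 km.

34.3 km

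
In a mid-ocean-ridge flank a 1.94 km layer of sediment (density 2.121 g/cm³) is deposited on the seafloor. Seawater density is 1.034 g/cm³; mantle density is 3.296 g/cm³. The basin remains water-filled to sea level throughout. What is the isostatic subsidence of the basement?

Submarine loading: the sediment displaces seawater, and the subsidence is in turn flooded, so s (ρ_m − ρ_w) = t (ρ_sed − ρ_w).
s = 1.94 km × (2.121 − 1.034) / (3.296 − 1.034) = 0.932 km.

0.932 km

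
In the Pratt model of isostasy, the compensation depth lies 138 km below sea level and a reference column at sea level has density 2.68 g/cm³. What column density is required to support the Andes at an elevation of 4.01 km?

2.6 g/cm³

Pratt balance: ρ_ref D = ρ (D + h).
ρ = ρ_ref D/(D + h) = 2.68 × 138 km/(138 km + 4.01 km) = 2.6 g/cm³.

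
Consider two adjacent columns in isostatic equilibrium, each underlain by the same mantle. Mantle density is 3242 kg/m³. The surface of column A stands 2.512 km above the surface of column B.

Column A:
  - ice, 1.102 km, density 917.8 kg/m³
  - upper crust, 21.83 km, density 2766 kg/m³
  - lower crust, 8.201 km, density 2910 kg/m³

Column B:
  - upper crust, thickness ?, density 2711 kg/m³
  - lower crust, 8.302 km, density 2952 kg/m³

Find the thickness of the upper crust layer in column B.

Take the compensation level at the base of the deeper column (depth z_c below the surface of column A) and equate Σ ρ_i t_i down to z_c; mantle fills any gap and the z_c terms cancel.
Column A: 1.102×917.8 + 21.83×2766 + 8.201×2910 + (z_c − 31.133)×3242
Column B: 2.512×0 + x×2711 + 8.302×2952 + (z_c − 2.512 − 8.302 − x)×3242
The z_c×3242 term appears on both sides and cancels. Collect the known terms of each column as K = Σ(ρt)_known − 3242 × (depth of known layers): K_A = 85258.1056 − 3242×31.133 = −15675.0804; K_B = 24507.504 − 3242×(2.512 + 8.302) = −10551.484.
Balance: K_A = K_B − x×(3242 − 2711), so x = (K_B − K_A)/(3242 − 2711) = 5123.6/531 = 9.65 km.

9.65 km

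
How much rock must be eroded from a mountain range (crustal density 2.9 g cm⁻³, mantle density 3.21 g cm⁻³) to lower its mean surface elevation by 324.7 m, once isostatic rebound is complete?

Net drop Δ = e − u = e − e ρ_c/ρ_m = e (ρ_m − ρ_c)/ρ_m.
e = Δ ρ_m/(ρ_m − ρ_c) = 324.7 m × 3.21/0.31 = 3360 m.

3360 m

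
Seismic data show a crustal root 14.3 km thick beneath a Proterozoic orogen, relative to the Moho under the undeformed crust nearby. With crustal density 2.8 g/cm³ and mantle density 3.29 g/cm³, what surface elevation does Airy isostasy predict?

Equating mass per unit area of the two columns: ρ_c h = (ρ_m − ρ_c) r.
h = r (ρ_m − ρ_c) / ρ_c = 14.3 km × (3.29 − 2.8) / 2.8 = 2.5 km.

2.5 km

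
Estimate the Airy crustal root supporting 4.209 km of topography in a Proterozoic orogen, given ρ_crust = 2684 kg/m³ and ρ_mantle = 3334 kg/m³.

17.4 km

Balancing pressure at the compensation depth: the weight of the topography is balanced by the buoyancy of the root, ρ_c h = (ρ_m − ρ_c) r.
r = h · ρ_c / (ρ_m − ρ_c) = 4.209 km × 2684 / (3334 − 2684) = 17.4 km.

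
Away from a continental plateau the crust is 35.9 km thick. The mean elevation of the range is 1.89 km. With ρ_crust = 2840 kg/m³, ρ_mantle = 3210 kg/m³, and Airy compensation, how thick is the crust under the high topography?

Root depth r = h ρ_c / (ρ_m − ρ_c) = 1.89 km × 2840 / 370 = 14.51 km.
Total thickness = T + h + r = 35.9 km + 1.89 km + 14.51 km = 52.3 km.

52.3 km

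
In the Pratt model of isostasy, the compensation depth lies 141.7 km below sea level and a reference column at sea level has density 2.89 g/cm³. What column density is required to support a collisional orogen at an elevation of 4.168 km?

2.81 g/cm³

Pratt balance: ρ_ref D = ρ (D + h).
ρ = ρ_ref D/(D + h) = 2.89 × 141.7 km/(141.7 km + 4.168 km) = 2.81 g/cm³.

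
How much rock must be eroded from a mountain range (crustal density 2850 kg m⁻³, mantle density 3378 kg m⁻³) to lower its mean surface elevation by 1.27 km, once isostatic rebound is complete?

8.13 km

Net drop Δ = e − u = e − e ρ_c/ρ_m = e (ρ_m − ρ_c)/ρ_m.
e = Δ ρ_m/(ρ_m − ρ_c) = 1.27 km × 3378/528 = 8.13 km.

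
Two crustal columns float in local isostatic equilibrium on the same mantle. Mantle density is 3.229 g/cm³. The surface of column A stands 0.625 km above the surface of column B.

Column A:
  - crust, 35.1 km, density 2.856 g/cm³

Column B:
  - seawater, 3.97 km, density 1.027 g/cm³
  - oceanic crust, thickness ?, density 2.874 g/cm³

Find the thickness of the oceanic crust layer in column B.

Take the compensation level at the base of the deeper column (depth z_c below the surface of column A) and equate Σ ρ_i t_i down to z_c; mantle fills any gap and the z_c terms cancel.
Column A: 35.1×2.856 + (z_c − 35.1)×3.229
Column B: 0.625×0 + 3.97×1.027 + x×2.874 + (z_c − 0.625 − 3.97 − x)×3.229
The z_c×3.229 term appears on both sides and cancels. Collect the known terms of each column as K = Σ(ρt)_known − 3.229 × (depth of known layers): K_A = 100.2456 − 3.229×35.1 = −13.0923; K_B = 4.07719 − 3.229×(0.625 + 3.97) = −10.760065.
Balance: K_A = K_B − x×(3.229 − 2.874), so x = (K_B − K_A)/(3.229 − 2.874) = 2.33223/0.355 = 6.57 km.

6.57 km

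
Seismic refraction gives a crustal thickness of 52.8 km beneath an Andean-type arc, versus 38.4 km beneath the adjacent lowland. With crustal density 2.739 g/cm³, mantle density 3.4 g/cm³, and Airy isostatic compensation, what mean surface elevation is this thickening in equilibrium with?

2.8 km

Excess crust Δ = 52.8 km − 38.4 km = 14.4 km, split between elevation h and root r with h + r = Δ.
Airy balance ρ_c h = (ρ_m − ρ_c) r gives r = h ρ_c/(ρ_m − ρ_c), so h (1 + ρ_c/(ρ_m − ρ_c)) = Δ, i.e. h = Δ (ρ_m − ρ_c)/ρ_m.
h = 14.4 km × 0.661/3.4 = 2.8 km.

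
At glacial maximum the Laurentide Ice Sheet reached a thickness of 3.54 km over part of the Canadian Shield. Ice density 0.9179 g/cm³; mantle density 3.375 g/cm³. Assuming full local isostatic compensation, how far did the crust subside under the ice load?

0.963 km

Balancing pressure at the compensation depth: the ice load ρ_ice t is balanced by mantle displaced below, ρ_m s.
s = t ρ_ice / ρ_m = 3.54 km × 0.9179/3.375 = 0.963 km.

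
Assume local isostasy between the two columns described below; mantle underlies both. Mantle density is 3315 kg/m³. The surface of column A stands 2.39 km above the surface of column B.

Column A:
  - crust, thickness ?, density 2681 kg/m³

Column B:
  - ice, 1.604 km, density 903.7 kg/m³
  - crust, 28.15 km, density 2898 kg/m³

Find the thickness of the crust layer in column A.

Take the compensation level at the base of the deeper column (depth z_c below the surface of column A) and equate Σ ρ_i t_i down to z_c; mantle fills any gap and the z_c terms cancel.
Column A: x×2681 + (z_c − 0 − x)×3315
Column B: 2.39×0 + 1.604×903.7 + 28.15×2898 + (z_c − 2.39 − 29.754)×3315
The z_c×3315 term appears on both sides and cancels. Collect the known terms of each column as K = Σ(ρt)_known − 3315 × (depth of known layers): K_A = 0 − 3315×0 = 0; K_B = 83028.2348 − 3315×(2.39 + 29.754) = −23529.1252.
Balance: K_A − x×(3315 − 2681) = K_B, so x = (K_A − K_B)/(3315 − 2681) = 23529.1/634 = 37.1 km.

37.1 km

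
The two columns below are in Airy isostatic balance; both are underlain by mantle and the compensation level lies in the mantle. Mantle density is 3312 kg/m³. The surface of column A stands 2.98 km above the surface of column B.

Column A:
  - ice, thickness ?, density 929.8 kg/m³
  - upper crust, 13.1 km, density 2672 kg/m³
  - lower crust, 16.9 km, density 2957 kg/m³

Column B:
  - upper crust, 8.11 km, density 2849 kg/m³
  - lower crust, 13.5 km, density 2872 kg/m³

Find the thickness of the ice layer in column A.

Take the compensation level at the base of the deeper column (depth z_c below the surface of column A) and equate Σ ρ_i t_i down to z_c; mantle fills any gap and the z_c terms cancel.
Column A: x×929.8 + 13.1×2672 + 16.9×2957 + (z_c − 30 − x)×3312
Column B: 2.98×0 + 8.11×2849 + 13.5×2872 + (z_c − 2.98 − 21.61)×3312
The z_c×3312 term appears on both sides and cancels. Collect the known terms of each column as K = Σ(ρt)_known − 3312 × (depth of known layers): K_A = 84976.5 − 3312×30 = −14383.5; K_B = 61877.39 − 3312×(2.98 + 21.61) = −19564.69.
Balance: K_A − x×(3312 − 929.8) = K_B, so x = (K_A − K_B)/(3312 − 929.8) = 5181.19/2382.2 = 2.17 km.

2.17 km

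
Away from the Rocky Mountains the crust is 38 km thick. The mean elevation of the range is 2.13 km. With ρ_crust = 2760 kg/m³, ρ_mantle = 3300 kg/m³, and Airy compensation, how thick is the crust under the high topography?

51 km

Root depth r = h ρ_c / (ρ_m − ρ_c) = 2.13 km × 2760 / 540 = 10.89 km.
Total thickness = T + h + r = 38 km + 2.13 km + 10.89 km = 51 km.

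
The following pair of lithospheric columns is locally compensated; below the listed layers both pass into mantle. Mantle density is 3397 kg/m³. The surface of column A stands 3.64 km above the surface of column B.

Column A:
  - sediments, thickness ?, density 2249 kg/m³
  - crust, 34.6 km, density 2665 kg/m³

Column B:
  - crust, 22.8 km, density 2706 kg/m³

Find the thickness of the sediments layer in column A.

Take the compensation level at the base of the deeper column (depth z_c below the surface of column A) and equate Σ ρ_i t_i down to z_c; mantle fills any gap and the z_c terms cancel.
Column A: x×2249 + 34.6×2665 + (z_c − 34.6 − x)×3397
Column B: 3.64×0 + 22.8×2706 + (z_c − 3.64 − 22.8)×3397
The z_c×3397 term appears on both sides and cancels. Collect the known terms of each column as K = Σ(ρt)_known − 3397 × (depth of known layers): K_A = 92209 − 3397×34.6 = −25327.2; K_B = 61696.8 − 3397×(3.64 + 22.8) = −28119.88.
Balance: K_A − x×(3397 − 2249) = K_B, so x = (K_A − K_B)/(3397 − 2249) = 2792.68/1148 = 2.43 km.

2.43 km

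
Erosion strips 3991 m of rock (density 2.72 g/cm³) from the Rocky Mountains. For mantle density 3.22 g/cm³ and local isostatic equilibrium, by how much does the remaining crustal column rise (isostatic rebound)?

3370 m

Unloading: uplift u = e ρ_c/ρ_m = 3991 m × 2.72/3.22 = 3370 m.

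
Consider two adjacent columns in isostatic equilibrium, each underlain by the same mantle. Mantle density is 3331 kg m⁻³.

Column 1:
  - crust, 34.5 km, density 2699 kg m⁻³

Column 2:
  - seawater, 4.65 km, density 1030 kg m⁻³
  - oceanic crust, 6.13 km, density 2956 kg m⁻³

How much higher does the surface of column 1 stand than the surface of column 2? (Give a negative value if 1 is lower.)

For any compensation level in the mantle, the mantle terms cancel and isostasy reduces to e = (Σt_1 − Σt_2) − (Σ(ρt)_1 − Σ(ρt)_2) / ρ_m.
Σt_1 = 34.5 km; Σt_2 = 10.78 km; Σ(ρt)_1 = 93115.5; Σ(ρt)_2 = 22909.78 (in km·kg m⁻³).
e = (34.5 − 10.78) − (93115.5 − 22909.78) / 3331 = 2.64 km.

2.64 km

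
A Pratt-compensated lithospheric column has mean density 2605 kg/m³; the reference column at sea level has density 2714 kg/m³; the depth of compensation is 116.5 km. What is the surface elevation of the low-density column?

ρ_ref D = ρ (D + h) → h = D (ρ_ref − ρ)/ρ.
h = 116.5 km × (2714 − 2605)/2605 = 4.87 km.

4.87 km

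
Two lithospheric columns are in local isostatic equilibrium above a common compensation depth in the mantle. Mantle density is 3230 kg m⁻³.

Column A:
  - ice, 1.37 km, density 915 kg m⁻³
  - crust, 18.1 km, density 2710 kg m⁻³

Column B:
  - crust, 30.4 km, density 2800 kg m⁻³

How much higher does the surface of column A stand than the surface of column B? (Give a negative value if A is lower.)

−0.151 km

For any compensation level in the mantle, the mantle terms cancel and isostasy reduces to e = (Σt_A − Σt_B) − (Σ(ρt)_A − Σ(ρt)_B) / ρ_m.
Σt_A = 19.47 km; Σt_B = 30.4 km; Σ(ρt)_A = 50304.55; Σ(ρt)_B = 85120 (in km·kg m⁻³).
e = (19.47 − 30.4) − (50304.55 − 85120) / 3230 = −0.151 km.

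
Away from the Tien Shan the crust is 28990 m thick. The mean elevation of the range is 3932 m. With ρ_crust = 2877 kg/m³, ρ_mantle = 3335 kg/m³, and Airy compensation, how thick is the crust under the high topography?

Root depth r = h ρ_c / (ρ_m − ρ_c) = 3932 m × 2877 / 458 = 24700 m.
Total thickness = T + h + r = 28990 m + 3932 m + 24700 m = 57600 m.

57600 m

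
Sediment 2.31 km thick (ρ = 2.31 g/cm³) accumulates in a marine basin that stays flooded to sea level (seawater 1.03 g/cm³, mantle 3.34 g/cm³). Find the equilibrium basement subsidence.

Submarine loading: the sediment displaces seawater, and the subsidence is in turn flooded, so s (ρ_m − ρ_w) = t (ρ_sed − ρ_w).
s = 2.31 km × (2.31 − 1.03) / (3.34 − 1.03) = 1.28 km.

1.28 km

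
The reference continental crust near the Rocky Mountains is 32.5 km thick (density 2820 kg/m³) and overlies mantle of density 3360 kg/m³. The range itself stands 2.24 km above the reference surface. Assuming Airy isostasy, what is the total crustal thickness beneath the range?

46.4 km

Root depth r = h ρ_c / (ρ_m − ρ_c) = 2.24 km × 2820 / 540 = 11.7 km.
Total thickness = T + h + r = 32.5 km + 2.24 km + 11.7 km = 46.4 km.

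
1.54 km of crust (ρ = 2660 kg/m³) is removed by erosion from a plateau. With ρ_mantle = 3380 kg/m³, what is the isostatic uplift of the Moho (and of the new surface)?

Unloading: uplift u = e ρ_c/ρ_m = 1.54 km × 2660/3380 = 1.21 km.

1.21 km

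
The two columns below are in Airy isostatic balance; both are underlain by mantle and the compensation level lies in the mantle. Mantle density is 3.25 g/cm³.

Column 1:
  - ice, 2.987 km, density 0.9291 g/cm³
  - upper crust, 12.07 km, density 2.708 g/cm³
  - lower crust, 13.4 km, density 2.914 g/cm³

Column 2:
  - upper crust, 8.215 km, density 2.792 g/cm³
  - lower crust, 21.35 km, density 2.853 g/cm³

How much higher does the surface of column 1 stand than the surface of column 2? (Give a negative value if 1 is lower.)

For any compensation level in the mantle, the mantle terms cancel and isostasy reduces to e = (Σt_1 − Σt_2) − (Σ(ρt)_1 − Σ(ρt)_2) / ρ_m.
Σt_1 = 28.457 km; Σt_2 = 29.565 km; Σ(ρt)_1 = 74.5083817; Σ(ρt)_2 = 83.84783 (in km·g/cm³).
e = (28.457 − 29.565) − (74.5083817 − 83.84783) / 3.25 = 1.77 km.

1.77 km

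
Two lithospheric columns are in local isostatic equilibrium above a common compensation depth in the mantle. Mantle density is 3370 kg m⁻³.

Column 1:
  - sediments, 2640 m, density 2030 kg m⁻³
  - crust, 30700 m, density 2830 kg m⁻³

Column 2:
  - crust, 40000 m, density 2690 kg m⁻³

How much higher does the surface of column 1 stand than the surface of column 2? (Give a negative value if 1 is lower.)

For any compensation level in the mantle, the mantle terms cancel and isostasy reduces to e = (Σt_1 − Σt_2) − (Σ(ρt)_1 − Σ(ρt)_2) / ρ_m.
Σt_1 = 33340 m; Σt_2 = 40000 m; Σ(ρt)_1 = 92240200; Σ(ρt)_2 = 107600000 (in m·kg m⁻³).
e = (33340 − 40000) − (92240200 − 107600000) / 3370 = −2100 m.

−2100 m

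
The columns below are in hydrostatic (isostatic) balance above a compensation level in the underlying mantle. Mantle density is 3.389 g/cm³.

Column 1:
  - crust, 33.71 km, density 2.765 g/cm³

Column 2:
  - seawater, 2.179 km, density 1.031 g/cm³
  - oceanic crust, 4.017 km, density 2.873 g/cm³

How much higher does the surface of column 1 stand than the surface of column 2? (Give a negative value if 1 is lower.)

For any compensation level in the mantle, the mantle terms cancel and isostasy reduces to e = (Σt_1 − Σt_2) − (Σ(ρt)_1 − Σ(ρt)_2) / ρ_m.
Σt_1 = 33.71 km; Σt_2 = 6.196 km; Σ(ρt)_1 = 93.20815; Σ(ρt)_2 = 13.78739 (in km·g/cm³).
e = (33.71 − 6.196) − (93.20815 − 13.78739) / 3.389 = 4.08 km.

4.08 km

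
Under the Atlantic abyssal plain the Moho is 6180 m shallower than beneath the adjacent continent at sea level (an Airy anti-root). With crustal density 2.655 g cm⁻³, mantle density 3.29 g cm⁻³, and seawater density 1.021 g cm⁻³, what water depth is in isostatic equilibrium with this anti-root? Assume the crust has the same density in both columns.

Replacing a thickness d of crust by seawater at the top must be balanced by replacing crust with mantle at the base: d (ρ_c − ρ_w) = a (ρ_m − ρ_c).
d = a (ρ_m − ρ_c)/(ρ_c − ρ_w) = 6180 m × 0.635/1.634 = 2400 m.

2400 m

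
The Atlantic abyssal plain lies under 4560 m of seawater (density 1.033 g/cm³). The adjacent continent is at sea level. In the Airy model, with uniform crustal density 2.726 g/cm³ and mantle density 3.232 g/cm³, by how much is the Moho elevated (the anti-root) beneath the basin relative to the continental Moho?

15300 m

Balancing pressure at the compensation depth: replacing crust with seawater at the top is compensated by replacing crust with mantle at the base: d (ρ_c − ρ_w) = a (ρ_m − ρ_c).
a = d (ρ_c − ρ_w)/(ρ_m − ρ_c) = 4560 m × 1.693/0.506 = 15300 m.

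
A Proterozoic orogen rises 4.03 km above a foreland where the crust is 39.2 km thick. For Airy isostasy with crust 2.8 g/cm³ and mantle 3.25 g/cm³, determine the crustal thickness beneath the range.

Root depth r = h ρ_c / (ρ_m − ρ_c) = 4.03 km × 2.8 / 0.45 = 25.08 km.
Total thickness = T + h + r = 39.2 km + 4.03 km + 25.08 km = 68.3 km.

68.3 km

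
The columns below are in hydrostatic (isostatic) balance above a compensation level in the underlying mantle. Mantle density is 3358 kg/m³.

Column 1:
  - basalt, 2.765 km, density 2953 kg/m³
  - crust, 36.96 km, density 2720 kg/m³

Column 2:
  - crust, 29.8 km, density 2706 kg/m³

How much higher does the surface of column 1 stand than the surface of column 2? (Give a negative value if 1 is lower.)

For any compensation level in the mantle, the mantle terms cancel and isostasy reduces to e = (Σt_1 − Σt_2) − (Σ(ρt)_1 − Σ(ρt)_2) / ρ_m.
Σt_1 = 39.725 km; Σt_2 = 29.8 km; Σ(ρt)_1 = 108696.245; Σ(ρt)_2 = 80638.8 (in km·kg/m³).
e = (39.725 − 29.8) − (108696.245 − 80638.8) / 3358 = 1.57 km.

1.57 km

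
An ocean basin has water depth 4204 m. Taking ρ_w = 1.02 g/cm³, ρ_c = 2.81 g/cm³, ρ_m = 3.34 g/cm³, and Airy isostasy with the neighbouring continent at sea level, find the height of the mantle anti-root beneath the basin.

14200 m

For local isostatic compensation: replacing crust with seawater at the top is compensated by replacing crust with mantle at the base: d (ρ_c − ρ_w) = a (ρ_m − ρ_c).
a = d (ρ_c − ρ_w)/(ρ_m − ρ_c) = 4204 m × 1.79/0.53 = 14200 m.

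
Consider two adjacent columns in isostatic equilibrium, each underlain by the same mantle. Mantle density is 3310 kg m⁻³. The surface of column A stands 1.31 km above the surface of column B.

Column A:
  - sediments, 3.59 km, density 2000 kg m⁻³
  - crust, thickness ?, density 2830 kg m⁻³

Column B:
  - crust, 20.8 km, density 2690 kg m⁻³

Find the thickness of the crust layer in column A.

26.1 km

Take the compensation level at the base of the deeper column (depth z_c below the surface of column A) and equate Σ ρ_i t_i down to z_c; mantle fills any gap and the z_c terms cancel.
Column A: 3.59×2000 + x×2830 + (z_c − 3.59 − x)×3310
Column B: 1.31×0 + 20.8×2690 + (z_c − 1.31 − 20.8)×3310
The z_c×3310 term appears on both sides and cancels. Collect the known terms of each column as K = Σ(ρt)_known − 3310 × (depth of known layers): K_A = 7180 − 3310×3.59 = −4702.9; K_B = 55952 − 3310×(1.31 + 20.8) = −17232.1.
Balance: K_A − x×(3310 − 2830) = K_B, so x = (K_A − K_B)/(3310 − 2830) = 12529.2/480 = 26.1 km.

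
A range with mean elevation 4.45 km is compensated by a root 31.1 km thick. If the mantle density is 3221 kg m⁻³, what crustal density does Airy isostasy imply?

2820 kg m⁻³

ρ_c h = (ρ_m − ρ_c) r → ρ_c (h + r) = ρ_m r → ρ_c = ρ_m r / (h + r).
ρ_c = 3221 × 31.1 km / (4.45 km + 31.1 km) = 2820 kg m⁻³.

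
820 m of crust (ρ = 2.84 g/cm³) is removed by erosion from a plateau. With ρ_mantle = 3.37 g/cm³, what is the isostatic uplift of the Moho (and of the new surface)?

691 m

Unloading: uplift u = e ρ_c/ρ_m = 820 m × 2.84/3.37 = 691 m.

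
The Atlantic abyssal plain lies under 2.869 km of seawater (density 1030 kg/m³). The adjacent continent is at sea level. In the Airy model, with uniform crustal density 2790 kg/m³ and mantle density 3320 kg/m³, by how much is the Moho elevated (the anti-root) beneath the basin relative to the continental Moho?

Equating mass per unit area of the two columns: replacing crust with seawater at the top is compensated by replacing crust with mantle at the base: d (ρ_c − ρ_w) = a (ρ_m − ρ_c).
a = d (ρ_c − ρ_w)/(ρ_m − ρ_c) = 2.869 km × 1760/530 = 9.53 km.

9.53 km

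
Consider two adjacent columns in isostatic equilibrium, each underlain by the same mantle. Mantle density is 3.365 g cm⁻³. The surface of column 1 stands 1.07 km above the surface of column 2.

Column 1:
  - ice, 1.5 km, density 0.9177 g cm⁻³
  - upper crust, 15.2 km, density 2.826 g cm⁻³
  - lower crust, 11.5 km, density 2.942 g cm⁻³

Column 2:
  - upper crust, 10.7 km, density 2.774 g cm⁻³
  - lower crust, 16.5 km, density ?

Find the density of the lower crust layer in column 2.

2.95 g cm⁻³

Take the compensation level at the base of the deeper column (depth z_c below the surface of column 1) and equate Σ ρ_i t_i down to z_c; mantle fills any gap and the z_c terms cancel.
Column 1: 1.5×0.9177 + 15.2×2.826 + 11.5×2.942 + (z_c − 28.2)×3.365
Column 2: 1.07×0 + 10.7×2.774 + 16.5×ρ + (z_c − 1.07 − 27.2)×3.365
The z_c×3.365 term appears on both sides and cancels. Collect the known terms of each column as K = Σ(ρt)_known − 3.365 × (depth of known layers): K_1 = 78.16475 − 3.365×28.2 = −16.72825; K_2 = 29.6818 − 3.365×(1.07 + 27.2) = −65.44675.
Balance: K_1 = K_2 + 16.5×ρ, so ρ = (K_1 − K_2)/16.5 = 48.7185/16.5 = 2.95 g cm⁻³.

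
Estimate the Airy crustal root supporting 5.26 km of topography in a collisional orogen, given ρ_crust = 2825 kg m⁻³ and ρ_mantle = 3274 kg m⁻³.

Equating mass per unit area of the two columns: the weight of the topography is balanced by the buoyancy of the root, ρ_c h = (ρ_m − ρ_c) r.
r = h · ρ_c / (ρ_m − ρ_c) = 5.26 km × 2825 / (3274 − 2825) = 33.1 km.

33.1 km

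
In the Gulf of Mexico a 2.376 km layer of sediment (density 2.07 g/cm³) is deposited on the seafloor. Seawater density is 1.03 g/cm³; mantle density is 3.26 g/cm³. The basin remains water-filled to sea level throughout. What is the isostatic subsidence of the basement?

1.11 km

Submarine loading: the sediment displaces seawater, and the subsidence is in turn flooded, so s (ρ_m − ρ_w) = t (ρ_sed − ρ_w).
s = 2.376 km × (2.07 − 1.03) / (3.26 − 1.03) = 1.11 km.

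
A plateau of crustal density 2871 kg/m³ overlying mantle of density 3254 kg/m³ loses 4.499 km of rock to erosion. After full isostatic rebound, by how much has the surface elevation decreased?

0.53 km

Rebound u = e ρ_c/ρ_m = 4.499 km × 2871/3254 = 3.969 km.
Net surface drop = e − u = 4.499 km − 3.969 km = e (ρ_m − ρ_c)/ρ_m = 0.53 km.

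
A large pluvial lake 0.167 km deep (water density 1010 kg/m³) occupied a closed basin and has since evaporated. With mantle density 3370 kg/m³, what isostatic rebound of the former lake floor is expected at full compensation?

0.0501 km

u = d ρ_w/ρ_m = 0.167 km × 1010/3370 = 0.0501 km.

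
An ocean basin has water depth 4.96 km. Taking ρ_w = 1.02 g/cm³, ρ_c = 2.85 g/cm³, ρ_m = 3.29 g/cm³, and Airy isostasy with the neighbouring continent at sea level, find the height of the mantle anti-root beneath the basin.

20.6 km

Isostatic balance requires: replacing crust with seawater at the top is compensated by replacing crust with mantle at the base: d (ρ_c − ρ_w) = a (ρ_m − ρ_c).
a = d (ρ_c − ρ_w)/(ρ_m − ρ_c) = 4.96 km × 1.83/0.44 = 20.6 km.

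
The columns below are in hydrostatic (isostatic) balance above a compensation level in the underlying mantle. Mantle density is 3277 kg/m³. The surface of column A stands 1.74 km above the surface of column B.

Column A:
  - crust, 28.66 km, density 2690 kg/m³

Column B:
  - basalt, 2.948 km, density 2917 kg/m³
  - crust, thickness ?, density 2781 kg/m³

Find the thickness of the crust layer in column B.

Take the compensation level at the base of the deeper column (depth z_c below the surface of column A) and equate Σ ρ_i t_i down to z_c; mantle fills any gap and the z_c terms cancel.
Column A: 28.66×2690 + (z_c − 28.66)×3277
Column B: 1.74×0 + 2.948×2917 + x×2781 + (z_c − 1.74 − 2.948 − x)×3277
The z_c×3277 term appears on both sides and cancels. Collect the known terms of each column as K = Σ(ρt)_known − 3277 × (depth of known layers): K_A = 77095.4 − 3277×28.66 = −16823.42; K_B = 8599.316 − 3277×(1.74 + 2.948) = −6763.26.
Balance: K_A = K_B − x×(3277 − 2781), so x = (K_B − K_A)/(3277 − 2781) = 10060.2/496 = 20.3 km.

20.3 km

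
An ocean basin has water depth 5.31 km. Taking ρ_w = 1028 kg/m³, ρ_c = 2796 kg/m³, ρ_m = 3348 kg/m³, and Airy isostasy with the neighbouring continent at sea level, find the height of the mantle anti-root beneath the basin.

Isostatic balance requires: replacing crust with seawater at the top is compensated by replacing crust with mantle at the base: d (ρ_c − ρ_w) = a (ρ_m − ρ_c).
a = d (ρ_c − ρ_w)/(ρ_m − ρ_c) = 5.31 km × 1768/552 = 17 km.

17 km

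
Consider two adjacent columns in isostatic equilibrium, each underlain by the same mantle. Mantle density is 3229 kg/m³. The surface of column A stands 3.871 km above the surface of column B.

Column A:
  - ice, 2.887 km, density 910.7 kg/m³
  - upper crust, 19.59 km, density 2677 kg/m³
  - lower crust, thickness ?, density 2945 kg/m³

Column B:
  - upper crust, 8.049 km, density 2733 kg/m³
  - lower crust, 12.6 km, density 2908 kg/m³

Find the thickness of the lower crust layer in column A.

10.7 km

Take the compensation level at the base of the deeper column (depth z_c below the surface of column A) and equate Σ ρ_i t_i down to z_c; mantle fills any gap and the z_c terms cancel.
Column A: 2.887×910.7 + 19.59×2677 + x×2945 + (z_c − 22.477 − x)×3229
Column B: 3.871×0 + 8.049×2733 + 12.6×2908 + (z_c − 3.871 − 20.649)×3229
The z_c×3229 term appears on both sides and cancels. Collect the known terms of each column as K = Σ(ρt)_known − 3229 × (depth of known layers): K_A = 55071.6209 − 3229×22.477 = −17506.6121; K_B = 58638.717 − 3229×(3.871 + 20.649) = −20536.363.
Balance: K_A − x×(3229 − 2945) = K_B, so x = (K_A − K_B)/(3229 − 2945) = 3029.75/284 = 10.7 km.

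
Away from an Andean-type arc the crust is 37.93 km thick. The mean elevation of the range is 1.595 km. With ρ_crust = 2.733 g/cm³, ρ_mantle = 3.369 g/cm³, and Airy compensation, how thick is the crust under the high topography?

46.4 km

Root depth r = h ρ_c / (ρ_m − ρ_c) = 1.595 km × 2.733 / 0.636 = 6.854 km.
Total thickness = T + h + r = 37.93 km + 1.595 km + 6.854 km = 46.4 km.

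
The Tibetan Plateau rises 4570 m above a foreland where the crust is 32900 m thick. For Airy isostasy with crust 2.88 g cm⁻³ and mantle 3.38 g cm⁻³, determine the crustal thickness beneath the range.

Root depth r = h ρ_c / (ρ_m − ρ_c) = 4570 m × 2.88 / 0.5 = 26320 m.
Total thickness = T + h + r = 32900 m + 4570 m + 26320 m = 63800 m.

63800 m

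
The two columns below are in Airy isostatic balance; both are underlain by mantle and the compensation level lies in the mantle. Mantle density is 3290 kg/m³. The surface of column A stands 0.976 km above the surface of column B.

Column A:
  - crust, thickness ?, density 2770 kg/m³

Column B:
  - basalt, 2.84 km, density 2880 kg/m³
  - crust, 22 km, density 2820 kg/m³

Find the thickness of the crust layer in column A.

28.3 km

Take the compensation level at the base of the deeper column (depth z_c below the surface of column A) and equate Σ ρ_i t_i down to z_c; mantle fills any gap and the z_c terms cancel.
Column A: x×2770 + (z_c − 0 − x)×3290
Column B: 0.976×0 + 2.84×2880 + 22×2820 + (z_c − 0.976 − 24.84)×3290
The z_c×3290 term appears on both sides and cancels. Collect the known terms of each column as K = Σ(ρt)_known − 3290 × (depth of known layers): K_A = 0 − 3290×0 = 0; K_B = 70219.2 − 3290×(0.976 + 24.84) = −14715.44.
Balance: K_A − x×(3290 − 2770) = K_B, so x = (K_A − K_B)/(3290 − 2770) = 14715.4/520 = 28.3 km.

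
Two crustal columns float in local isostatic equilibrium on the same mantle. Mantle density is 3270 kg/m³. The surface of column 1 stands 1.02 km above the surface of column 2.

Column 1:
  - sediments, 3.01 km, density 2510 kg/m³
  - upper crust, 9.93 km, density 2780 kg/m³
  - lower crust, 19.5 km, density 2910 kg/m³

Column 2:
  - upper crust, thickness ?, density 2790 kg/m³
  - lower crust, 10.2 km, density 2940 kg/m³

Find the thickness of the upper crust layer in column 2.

Take the compensation level at the base of the deeper column (depth z_c below the surface of column 1) and equate Σ ρ_i t_i down to z_c; mantle fills any gap and the z_c terms cancel.
Column 1: 3.01×2510 + 9.93×2780 + 19.5×2910 + (z_c − 32.44)×3270
Column 2: 1.02×0 + x×2790 + 10.2×2940 + (z_c − 1.02 − 10.2 − x)×3270
The z_c×3270 term appears on both sides and cancels. Collect the known terms of each column as K = Σ(ρt)_known − 3270 × (depth of known layers): K_1 = 91905.5 − 3270×32.44 = −14173.3; K_2 = 29988 − 3270×(1.02 + 10.2) = −6701.4.
Balance: K_1 = K_2 − x×(3270 − 2790), so x = (K_2 − K_1)/(3270 − 2790) = 7471.9/480 = 15.6 km.

15.6 km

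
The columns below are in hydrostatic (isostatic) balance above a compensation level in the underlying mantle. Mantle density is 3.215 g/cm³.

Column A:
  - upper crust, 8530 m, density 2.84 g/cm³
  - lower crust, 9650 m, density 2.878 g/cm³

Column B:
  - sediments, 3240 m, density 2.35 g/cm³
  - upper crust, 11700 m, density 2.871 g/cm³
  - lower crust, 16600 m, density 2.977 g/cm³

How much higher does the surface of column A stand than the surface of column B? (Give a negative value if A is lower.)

For any compensation level in the mantle, the mantle terms cancel and isostasy reduces to e = (Σt_A − Σt_B) − (Σ(ρt)_A − Σ(ρt)_B) / ρ_m.
Σt_A = 18180 m; Σt_B = 31540 m; Σ(ρt)_A = 51997.9; Σ(ρt)_B = 90622.9 (in m·g/cm³).
e = (18180 − 31540) − (51997.9 − 90622.9) / 3.215 = −1350 m.

−1350 m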